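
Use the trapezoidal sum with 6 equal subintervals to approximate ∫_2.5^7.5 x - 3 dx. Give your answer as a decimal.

10

Δx = (7.5 − 2.5)/6 = 5/6.
f(2.5) = -0.5, f(10/3) = 1/3, f(25/6) = 7/6, f(5) = 2, f(35/6) = 17/6, f(20/3) = 11/3, f(7.5) = 4.5.
T_6 = (Δx/2)·[f(x_0) + 2f(x_1) + ... + 2f(x_{5}) + f(x_6)].
Sum = 10.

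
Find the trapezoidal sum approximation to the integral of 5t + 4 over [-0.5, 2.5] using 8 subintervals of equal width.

Δt = (2.5 − (-0.5))/8 = 0.375.
f(-0.5) = 1.5, f(-0.125) = 3.375, f(0.25) = 5.25, f(0.625) = 7.125, f(1) = 9, f(1.375) = 10.875, f(1.75) = 12.75, f(2.125) = 14.625, f(2.5) = 16.5.
T_8 = (Δt/2)·[f(t_0) + 2f(t_1) + ... + 2f(t_{7}) + f(t_8)].
Sum = 27.

27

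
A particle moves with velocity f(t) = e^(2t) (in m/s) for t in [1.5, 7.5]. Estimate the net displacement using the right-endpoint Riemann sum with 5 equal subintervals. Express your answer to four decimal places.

4314169.3587

Δt = (7.5 − 1.5)/5 = 1.2.
Right endpoints: 2.7, 3.9, 5.1, 6.3, 7.5.
f(2.7) ≈ 221.4064, f(3.9) ≈ 2440.6020, f(5.1) ≈ 26903.1861, f(6.3) ≈ 296558.5653, f(7.5) ≈ 3269017.3725.
Sum = Δt · [f(2.7) + f(3.9) + f(5.1) + f(6.3) + f(7.5)].
Sum ≈ 4314169.3587.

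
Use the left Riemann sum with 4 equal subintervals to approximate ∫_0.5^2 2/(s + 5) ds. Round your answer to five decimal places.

Δs = (2 − 0.5)/4 = 0.375.
Left endpoints: 0.5, 0.875, 1.25, 1.625.
f(0.5) = 4/11, f(0.875) = 16/47, f(1.25) = 0.32, f(1.625) = 16/53.
Sum = Δs · [f(0.5) + f(0.875) + f(1.25) + f(1.625)].
Sum ≈ 0.49723.

0.49723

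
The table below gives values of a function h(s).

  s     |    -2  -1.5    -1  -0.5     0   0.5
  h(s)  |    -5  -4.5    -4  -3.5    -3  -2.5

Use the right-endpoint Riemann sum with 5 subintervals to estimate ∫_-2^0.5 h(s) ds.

Δs = 0.5.
Sum = 0.5·[(-4.5) + (-4) + (-3.5) + (-3) + (-2.5)] = -8.75.

-8.75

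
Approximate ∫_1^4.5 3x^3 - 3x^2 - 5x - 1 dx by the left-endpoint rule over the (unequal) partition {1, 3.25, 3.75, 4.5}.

85.72265625

Subinterval widths: 2.25, 0.5, 0.75.
Left endpoints: 1, 3.25, 3.75.
f(1) = -6, f(3.25) = 54.046875, f(3.75) = 96.265625.
Sum = Σ Δx_i · f(x_i).
Sum = 85.72265625.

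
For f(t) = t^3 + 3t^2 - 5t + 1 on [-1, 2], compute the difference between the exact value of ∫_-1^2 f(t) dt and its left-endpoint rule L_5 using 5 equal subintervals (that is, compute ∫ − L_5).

Exact integral: ∫_-1^2 f(t) dt = 8.25.
L_5 = 8.16.
Error = 8.25 − 8.16 = 0.09.

0.09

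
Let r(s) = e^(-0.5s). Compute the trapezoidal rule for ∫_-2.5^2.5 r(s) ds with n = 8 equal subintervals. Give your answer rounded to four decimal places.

Δs = (2.5 − (-2.5))/8 = 0.625.
r(-2.5) ≈ 3.4903, r(-1.875) ≈ 2.5536, r(-1.25) ≈ 1.8682, r(-0.625) ≈ 1.3668, r(0) ≈ 1.0000, r(0.625) ≈ 0.7316, r(1.25) ≈ 0.5353, r(1.875) ≈ 0.3916, r(2.5) ≈ 0.2865.
T_8 = (Δs/2)·[r(s_0) + 2r(s_1) + ... + 2r(s_{7}) + r(s_8)].
Sum ≈ 6.4597.

6.4597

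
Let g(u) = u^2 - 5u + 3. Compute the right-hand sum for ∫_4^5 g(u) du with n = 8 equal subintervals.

1.0859375

Δu = (5 − 4)/8 = 0.125.
Right endpoints: 4.125, 4.25, 4.375, 4.5, 4.625, 4.75, 4.875, 5.
g(4.125) = -0.609375, g(4.25) = -0.1875, g(4.375) = 0.265625, g(4.5) = 0.75, g(4.625) = 1.265625, g(4.75) = 1.8125, g(4.875) = 2.390625, g(5) = 3.
Sum = Δu · [g(4.125) + g(4.25) + g(4.375) + ...].
Sum = 1.0859375.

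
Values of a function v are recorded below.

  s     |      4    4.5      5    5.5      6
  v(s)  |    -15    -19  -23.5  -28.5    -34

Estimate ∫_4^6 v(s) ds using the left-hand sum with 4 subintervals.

-43

Δs = 0.5.
Sum = 0.5·[(-15) + (-19) + (-23.5) + (-28.5)] = -43.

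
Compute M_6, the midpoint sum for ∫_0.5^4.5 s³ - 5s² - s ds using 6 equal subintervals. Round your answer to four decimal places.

Δs = (4.5 − 0.5)/6 = 2/3.
Midpoints: 5/6, 1.5, 13/6, 17/6, 3.5, 25/6.
f(5/6) = -805/216, f(1.5) = -9.375, f(13/6) = -3341/216, f(17/6) = -4369/216, f(3.5) = -21.875, f(25/6) = -4025/216.
Sum = Δs · [f(5/6) + f(1.5) + f(13/6) + ...].
Sum ≈ -59.5370.

-59.5370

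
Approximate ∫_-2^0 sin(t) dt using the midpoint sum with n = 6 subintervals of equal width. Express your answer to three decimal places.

-1.423

Δt = (0 − (-2))/6 = 1/3.
Midpoints: -11/6, -1.5, -7/6, -5/6, -0.5, -1/6.
f(-11/6) ≈ -0.966, f(-1.5) ≈ -0.997, f(-7/6) ≈ -0.919, f(-5/6) ≈ -0.740, f(-0.5) ≈ -0.479, f(-1/6) ≈ -0.166.
Sum = Δt · [f(-11/6) + f(-1.5) + f(-7/6) + ...].
Sum ≈ -1.423.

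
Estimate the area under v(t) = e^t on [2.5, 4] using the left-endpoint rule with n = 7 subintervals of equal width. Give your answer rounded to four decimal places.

Δt = (4 − 2.5)/7 = 3/14.
Left endpoints: 2.5, 19/7, 41/14, 22/7, 47/14, 25/7, 53/14.
v(2.5) ≈ 12.1825, v(19/7) ≈ 15.0938, v(41/14) ≈ 18.7009, v(22/7) ≈ 23.1700, v(47/14) ≈ 28.7071, v(25/7) ≈ 35.5674, v(53/14) ≈ 44.0671.
Sum = Δt · [v(2.5) + v(19/7) + v(41/14) + ...].
Sum ≈ 38.0333.

38.0333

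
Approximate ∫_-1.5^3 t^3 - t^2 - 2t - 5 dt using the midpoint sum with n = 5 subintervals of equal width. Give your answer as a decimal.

-20.7703125

Δt = (3 − (-1.5))/5 = 0.9.
Midpoints: -1.05, -0.15, 0.75, 1.65, 2.55.
f(-1.05) = -5.160125, f(-0.15) = -4.725875, f(0.75) = -6.640625, f(1.65) = -6.530375, f(2.55) = -0.021125.
Sum = Δt · [f(-1.05) + f(-0.15) + f(0.75) + f(1.65) + f(2.55)].
Sum = -20.7703125.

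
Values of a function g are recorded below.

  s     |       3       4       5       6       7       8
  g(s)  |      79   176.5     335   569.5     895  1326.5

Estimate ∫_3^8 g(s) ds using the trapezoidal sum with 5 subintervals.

2678.75

Δs = 1.
T_5 = (1/2)·[79 + 2·176.5 + 2·335 + 2·569.5 + 2·895 + 1326.5] = 2678.75.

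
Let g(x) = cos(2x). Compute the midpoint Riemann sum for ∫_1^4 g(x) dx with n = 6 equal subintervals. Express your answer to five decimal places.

0.04175

Δx = (4 − 1)/6 = 0.5.
Midpoints: 1.25, 1.75, 2.25, 2.75, 3.25, 3.75.
g(1.25) ≈ -0.80114, g(1.75) ≈ -0.93646, g(2.25) ≈ -0.21080, g(2.75) ≈ 0.70867, g(3.25) ≈ 0.97659, g(3.75) ≈ 0.34664.
Sum = Δx · [g(1.25) + g(1.75) + g(2.25) + ...].
Sum ≈ 0.04175.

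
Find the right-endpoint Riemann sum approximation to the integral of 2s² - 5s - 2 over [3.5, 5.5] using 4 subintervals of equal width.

40

Δs = (5.5 − 3.5)/4 = 0.5.
Right endpoints: 4, 4.5, 5, 5.5.
f(4) = 10, f(4.5) = 16, f(5) = 23, f(5.5) = 31.
Sum = Δs · [f(4) + f(4.5) + f(5) + f(5.5)].
Sum = 40.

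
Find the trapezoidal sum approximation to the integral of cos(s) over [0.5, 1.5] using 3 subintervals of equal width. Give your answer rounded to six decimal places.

0.513264

Δs = (1.5 − 0.5)/3 = 1/3.
f(0.5) ≈ 0.877583, f(5/6) ≈ 0.672412, f(7/6) ≈ 0.393219, f(1.5) ≈ 0.070737.
T_3 = (Δs/2)·[f(s_0) + 2f(s_1) + 2f(s_2) + f(s_3)].
Sum ≈ 0.513264.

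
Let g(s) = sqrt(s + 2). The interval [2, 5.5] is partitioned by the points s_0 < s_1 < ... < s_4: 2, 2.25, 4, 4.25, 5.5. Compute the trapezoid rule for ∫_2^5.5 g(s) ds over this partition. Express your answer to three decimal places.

8.348

Subinterval widths: 0.25, 1.75, 0.25, 1.25.
g(2) ≈ 2.000, g(2.25) ≈ 2.062, g(4) ≈ 2.449, g(4.25) ≈ 2.500, g(5.5) ≈ 2.739.
On each subinterval the trapezoid contributes (Δs_i/2)·[g(s_{i-1}) + g(s_i)].
Sum ≈ 8.348.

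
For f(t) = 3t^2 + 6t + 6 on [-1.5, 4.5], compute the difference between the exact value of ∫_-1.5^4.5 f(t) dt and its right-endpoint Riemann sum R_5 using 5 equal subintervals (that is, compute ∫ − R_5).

Exact integral: ∫_-1.5^4.5 f(t) dt = 184.5.
R_5 = 242.82.
Error = 184.5 − 242.82 = -58.32.

-58.32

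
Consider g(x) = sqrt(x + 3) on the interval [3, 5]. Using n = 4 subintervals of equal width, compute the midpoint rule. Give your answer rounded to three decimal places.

Δx = (5 − 3)/4 = 0.5.
Midpoints: 3.25, 3.75, 4.25, 4.75.
g(3.25) ≈ 2.500, g(3.75) ≈ 2.598, g(4.25) ≈ 2.693, g(4.75) ≈ 2.784.
Sum = Δx · [g(3.25) + g(3.75) + g(4.25) + g(4.75)].
Sum ≈ 5.287.

5.287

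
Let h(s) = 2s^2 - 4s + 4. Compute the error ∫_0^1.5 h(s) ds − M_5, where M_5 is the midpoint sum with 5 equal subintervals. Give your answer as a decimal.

0.0225

Exact integral: ∫_0^1.5 h(s) ds = 3.75.
M_5 = 3.7275.
Error = 3.75 − 3.7275 = 0.0225.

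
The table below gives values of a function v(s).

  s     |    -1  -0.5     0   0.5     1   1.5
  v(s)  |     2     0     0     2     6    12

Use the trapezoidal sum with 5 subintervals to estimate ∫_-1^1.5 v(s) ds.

7.5

Δs = 0.5.
T_5 = (0.5/2)·[2 + 2·0 + 2·0 + 2·2 + 2·6 + 12] = 7.5.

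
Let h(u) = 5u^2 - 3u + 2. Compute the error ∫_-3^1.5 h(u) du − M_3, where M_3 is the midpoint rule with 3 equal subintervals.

Exact integral: ∫_-3^1.5 h(u) du = 69.75.
M_3 = 65.53125.
Error = 69.75 − 65.53125 = 4.21875.

4.21875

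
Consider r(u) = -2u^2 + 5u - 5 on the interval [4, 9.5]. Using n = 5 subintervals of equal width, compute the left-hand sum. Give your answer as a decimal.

-306.46

Δu = (9.5 − 4)/5 = 1.1.
Left endpoints: 4, 5.1, 6.2, 7.3, 8.4.
r(4) = -17, r(5.1) = -31.52, r(6.2) = -50.88, r(7.3) = -75.08, r(8.4) = -104.12.
Sum = Δu · [r(4) + r(5.1) + r(6.2) + r(7.3) + r(8.4)].
Sum = -306.46.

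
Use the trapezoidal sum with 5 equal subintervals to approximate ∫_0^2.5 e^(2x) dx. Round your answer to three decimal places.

Δx = (2.5 − 0)/5 = 0.5.
f(0) ≈ 1.000, f(0.5) ≈ 2.718, f(1) ≈ 7.389, f(1.5) ≈ 20.086, f(2) ≈ 54.598, f(2.5) ≈ 148.413.
T_5 = (Δx/2)·[f(x_0) + 2f(x_1) + ... + 2f(x_{4}) + f(x_5)].
Sum ≈ 79.749.

79.749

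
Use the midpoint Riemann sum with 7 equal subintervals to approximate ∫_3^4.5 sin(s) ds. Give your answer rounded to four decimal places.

-0.7807

Δs = (4.5 − 3)/7 = 3/14.
Midpoints: 87/28, 93/28, 99/28, 3.75, 111/28, 117/28, 123/28.
f(87/28) ≈ 0.0344, f(93/28) ≈ -0.1789, f(99/28) ≈ -0.3840, f(3.75) ≈ -0.5716, f(111/28) ≈ -0.7330, f(117/28) ≈ -0.8609, f(123/28) ≈ -0.9494.
Sum = Δs · [f(87/28) + f(93/28) + f(99/28) + ...].
Sum ≈ -0.7807.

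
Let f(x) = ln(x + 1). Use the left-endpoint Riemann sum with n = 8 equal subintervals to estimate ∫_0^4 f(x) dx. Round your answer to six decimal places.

3.628325

Δx = (4 − 0)/8 = 0.5.
Left endpoints: 0, 0.5, 1, 1.5, 2, 2.5, 3, 3.5.
f(0) ≈ 0.000000, f(0.5) ≈ 0.405465, f(1) ≈ 0.693147, f(1.5) ≈ 0.916291, f(2) ≈ 1.098612, f(2.5) ≈ 1.252763, f(3) ≈ 1.386294, f(3.5) ≈ 1.504077.
Sum = Δx · [f(0) + f(0.5) + f(1) + ...].
Sum ≈ 3.628325.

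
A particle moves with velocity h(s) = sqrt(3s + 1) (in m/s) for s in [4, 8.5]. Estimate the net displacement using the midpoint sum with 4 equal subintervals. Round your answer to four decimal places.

19.9054

Δs = (8.5 − 4)/4 = 1.125.
Midpoints: 4.5625, 5.6875, 6.8125, 7.9375.
h(4.5625) ≈ 3.8324, h(5.6875) ≈ 4.2500, h(6.8125) ≈ 4.6301, h(7.9375) ≈ 4.9812.
Sum = Δs · [h(4.5625) + h(5.6875) + h(6.8125) + h(7.9375)].
Sum ≈ 19.9054.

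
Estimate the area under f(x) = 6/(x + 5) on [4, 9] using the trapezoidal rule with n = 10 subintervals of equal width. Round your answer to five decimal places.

2.65190

Δx = (9 − 4)/10 = 0.5.
f(4) = 2/3, f(4.5) = 12/19, f(5) = 0.6, f(5.5) = 4/7, f(6) = 6/11, f(6.5) = 12/23, f(7) = 0.5, f(7.5) = 0.48, f(8) = 6/13, f(8.5) = 4/9, f(9) = 3/7.
T_10 = (Δx/2)·[f(x_0) + 2f(x_1) + ... + 2f(x_{9}) + f(x_10)].
Sum ≈ 2.65190.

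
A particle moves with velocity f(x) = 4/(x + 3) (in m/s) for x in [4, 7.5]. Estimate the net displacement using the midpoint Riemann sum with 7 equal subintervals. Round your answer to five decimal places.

Δx = (7.5 − 4)/7 = 0.5.
Midpoints: 4.25, 4.75, 5.25, 5.75, 6.25, 6.75, 7.25.
f(4.25) = 16/29, f(4.75) = 16/31, f(5.25) = 16/33, f(5.75) = 16/35, f(6.25) = 16/37, f(6.75) = 16/39, f(7.25) = 16/41.
Sum = Δx · [f(4.25) + f(4.75) + f(5.25) + ...].
Sum ≈ 1.62139.

1.62139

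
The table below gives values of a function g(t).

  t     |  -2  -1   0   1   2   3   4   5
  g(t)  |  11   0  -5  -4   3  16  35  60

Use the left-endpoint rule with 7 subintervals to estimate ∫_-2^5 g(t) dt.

Δt = 1.
Sum = 1·[11 + 0 + (-5) + (-4) + 3 + 16 + 35] = 56.

56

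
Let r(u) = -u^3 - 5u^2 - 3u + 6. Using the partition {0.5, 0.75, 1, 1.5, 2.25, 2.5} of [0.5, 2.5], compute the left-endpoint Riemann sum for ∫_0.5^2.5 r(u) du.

-19.796875

Subinterval widths: 0.25, 0.25, 0.5, 0.75, 0.25.
Left endpoints: 0.5, 0.75, 1, 1.5, 2.25.
r(0.5) = 3.125, r(0.75) = 0.515625, r(1) = -3, r(1.5) = -13.125, r(2.25) = -37.453125.
Sum = Σ Δu_i · r(u_i).
Sum = -19.796875.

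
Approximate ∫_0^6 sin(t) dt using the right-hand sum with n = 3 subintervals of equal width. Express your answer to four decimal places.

Δt = (6 − 0)/3 = 2.
Right endpoints: 2, 4, 6.
f(2) ≈ 0.9093, f(4) ≈ -0.7568, f(6) ≈ -0.2794.
Sum = Δt · [f(2) + f(4) + f(6)].
Sum ≈ -0.2538.

-0.2538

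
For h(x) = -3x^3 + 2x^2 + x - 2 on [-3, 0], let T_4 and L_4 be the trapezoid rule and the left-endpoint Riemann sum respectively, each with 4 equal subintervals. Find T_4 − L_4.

T_4 = 72.609375.
L_4 = 108.609375.
T_4 − L_4 = -36.

-36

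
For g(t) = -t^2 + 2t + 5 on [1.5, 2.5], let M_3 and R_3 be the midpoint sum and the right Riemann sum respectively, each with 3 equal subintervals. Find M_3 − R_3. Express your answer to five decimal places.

M_3 ≈ 4.9259259.
R_3 ≈ 4.5648148.
M_3 − R_3 ≈ 0.36111.

0.36111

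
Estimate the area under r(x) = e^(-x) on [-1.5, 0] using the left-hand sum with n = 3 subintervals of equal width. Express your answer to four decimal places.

Δx = (0 − (-1.5))/3 = 0.5.
Left endpoints: -1.5, -1, -0.5.
r(-1.5) ≈ 4.4817, r(-1) ≈ 2.7183, r(-0.5) ≈ 1.6487.
Sum = Δx · [r(-1.5) + r(-1) + r(-0.5)].
Sum ≈ 4.4243.

4.4243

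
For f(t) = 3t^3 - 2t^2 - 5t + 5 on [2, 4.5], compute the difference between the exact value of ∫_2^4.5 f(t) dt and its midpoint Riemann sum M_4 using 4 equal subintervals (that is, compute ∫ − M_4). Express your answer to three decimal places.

2.218

Exact integral: ∫_2^4.5 f(t) dt ≈ 212.00521.
M_4 ≈ 209.78760.
Error ≈ 212.00521 − 209.78760 ≈ 2.218.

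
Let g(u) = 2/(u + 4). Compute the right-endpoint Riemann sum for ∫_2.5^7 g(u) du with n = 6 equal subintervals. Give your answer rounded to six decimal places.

1.006425

Δu = (7 − 2.5)/6 = 0.75.
Right endpoints: 3.25, 4, 4.75, 5.5, 6.25, 7.
g(3.25) = 8/29, g(4) = 0.25, g(4.75) = 8/35, g(5.5) = 4/19, g(6.25) = 8/41, g(7) = 2/11.
Sum = Δu · [g(3.25) + g(4) + g(4.75) + ...].
Sum ≈ 1.006425.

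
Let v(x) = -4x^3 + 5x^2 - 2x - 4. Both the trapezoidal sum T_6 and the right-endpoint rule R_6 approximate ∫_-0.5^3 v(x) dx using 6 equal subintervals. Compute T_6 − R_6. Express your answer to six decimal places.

T_6 ≈ -60.46412037.
R_6 ≈ -81.39120370.
T_6 − R_6 ≈ 20.927083.

20.927083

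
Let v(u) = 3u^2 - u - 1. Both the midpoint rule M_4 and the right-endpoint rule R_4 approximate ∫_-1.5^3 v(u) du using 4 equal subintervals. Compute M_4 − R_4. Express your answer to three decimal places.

M_4 ≈ 21.07617.
R_4 = 34.20703125.
M_4 − R_4 ≈ -13.131.

-13.131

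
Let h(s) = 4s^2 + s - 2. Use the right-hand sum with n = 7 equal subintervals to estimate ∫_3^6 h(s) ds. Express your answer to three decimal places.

Δs = (6 − 3)/7 = 3/7.
Right endpoints: 24/7, 27/7, 30/7, 33/7, 36/7, 39/7, 6.
h(24/7) = 2374/49, h(27/7) = 3007/49, h(30/7) = 3712/49, h(33/7) = 4489/49, h(36/7) = 5338/49, h(39/7) = 6259/49, h(6) = 148.
Sum = Δs · [h(24/7) + h(27/7) + h(30/7) + ...].
Sum ≈ 283.653.

283.653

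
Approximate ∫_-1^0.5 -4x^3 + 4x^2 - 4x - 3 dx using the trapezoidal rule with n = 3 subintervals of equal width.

-0.125

Δx = (0.5 − (-1))/3 = 0.5.
f(-1) = 9, f(-0.5) = 0.5, f(0) = -3, f(0.5) = -4.5.
T_3 = (Δx/2)·[f(x_0) + 2f(x_1) + 2f(x_2) + f(x_3)].
Sum = -0.125.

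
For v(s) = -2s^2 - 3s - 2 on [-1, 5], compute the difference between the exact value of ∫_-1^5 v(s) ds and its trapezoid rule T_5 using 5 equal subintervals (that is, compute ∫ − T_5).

Exact integral: ∫_-1^5 v(s) ds = -132.
T_5 = -134.88.
Error = -132 − (-134.88) = 2.88.

2.88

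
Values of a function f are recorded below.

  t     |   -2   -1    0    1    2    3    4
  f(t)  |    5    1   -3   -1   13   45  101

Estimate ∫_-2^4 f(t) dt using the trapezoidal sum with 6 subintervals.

108

Δt = 1.
T_6 = (1/2)·[5 + 2·1 + 2·(-3) + 2·(-1) + 2·13 + 2·45 + 101] = 108.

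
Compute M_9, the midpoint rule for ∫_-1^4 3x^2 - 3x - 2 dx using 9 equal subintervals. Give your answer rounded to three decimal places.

32.114

Δx = (4 − (-1))/9 = 5/9.
Midpoints: -13/18, -1/6, 7/18, 17/18, 1.5, 37/18, 47/18, 19/6, 67/18.
f(-13/18) = 187/108, f(-1/6) = -17/12, f(7/18) = -293/108, f(17/18) = -233/108, f(1.5) = 0.25, f(37/18) = 487/108, f(47/18) = 1147/108, f(19/6) = 223/12, f(67/18) = 3067/108.
Sum = Δx · [f(-13/18) + f(-1/6) + f(7/18) + ...].
Sum ≈ 32.114.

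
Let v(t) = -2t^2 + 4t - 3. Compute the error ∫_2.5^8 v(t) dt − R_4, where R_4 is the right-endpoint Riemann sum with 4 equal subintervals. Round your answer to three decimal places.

Exact integral: ∫_2.5^8 v(t) dt ≈ -231.91667.
R_4 = -299.6640625.
Error ≈ -231.91667 − (-299.6640625) ≈ 67.747.

67.747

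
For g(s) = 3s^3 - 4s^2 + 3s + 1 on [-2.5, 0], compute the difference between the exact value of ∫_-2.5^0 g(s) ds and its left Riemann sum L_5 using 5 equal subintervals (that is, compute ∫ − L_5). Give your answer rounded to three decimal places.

21.432

Exact integral: ∫_-2.5^0 g(s) ds ≈ -57.00521.
L_5 = -78.4375.
Error ≈ -57.00521 − (-78.4375) ≈ 21.432.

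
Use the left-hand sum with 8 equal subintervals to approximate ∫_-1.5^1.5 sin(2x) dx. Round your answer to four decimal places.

-0.0529

Δx = (1.5 − (-1.5))/8 = 0.375.
Left endpoints: -1.5, -1.125, -0.75, -0.375, 0, 0.375, 0.75, 1.125.
f(-1.5) ≈ -0.1411, f(-1.125) ≈ -0.7781, f(-0.75) ≈ -0.9975, f(-0.375) ≈ -0.6816, f(0) ≈ 0.0000, f(0.375) ≈ 0.6816, f(0.75) ≈ 0.9975, f(1.125) ≈ 0.7781.
Sum = Δx · [f(-1.5) + f(-1.125) + f(-0.75) + ...].
Sum ≈ -0.0529.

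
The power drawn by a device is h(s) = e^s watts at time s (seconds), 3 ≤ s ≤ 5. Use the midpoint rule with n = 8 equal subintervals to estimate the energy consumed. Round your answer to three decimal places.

127.994

Δs = (5 − 3)/8 = 0.25.
Midpoints: 3.125, 3.375, 3.625, 3.875, 4.125, 4.375, 4.625, 4.875.
h(3.125) ≈ 22.760, h(3.375) ≈ 29.224, h(3.625) ≈ 37.525, h(3.875) ≈ 48.183, h(4.125) ≈ 61.868, h(4.375) ≈ 79.440, h(4.625) ≈ 102.003, h(4.875) ≈ 130.974.
Sum = Δs · [h(3.125) + h(3.375) + h(3.625) + ...].
Sum ≈ 127.994.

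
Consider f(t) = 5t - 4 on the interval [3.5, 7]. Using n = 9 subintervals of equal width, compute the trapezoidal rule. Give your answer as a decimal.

77.875

Δt = (7 − 3.5)/9 = 7/18.
f(3.5) = 13.5, f(35/9) = 139/9, f(77/18) = 313/18, f(14/3) = 58/3, f(91/18) = 383/18, f(49/9) = 209/9, f(35/6) = 151/6, f(56/9) = 244/9, f(119/18) = 523/18, f(7) = 31.
T_9 = (Δt/2)·[f(t_0) + 2f(t_1) + ... + 2f(t_{8}) + f(t_9)].
Sum = 77.875.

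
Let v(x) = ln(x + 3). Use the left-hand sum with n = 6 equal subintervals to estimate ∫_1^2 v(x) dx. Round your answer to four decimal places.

1.4833

Δx = (2 − 1)/6 = 1/6.
Left endpoints: 1, 7/6, 4/3, 1.5, 5/3, 11/6.
v(1) ≈ 1.3863, v(7/6) ≈ 1.4271, v(4/3) ≈ 1.4663, v(1.5) ≈ 1.5041, v(5/3) ≈ 1.5404, v(11/6) ≈ 1.5755.
Sum = Δx · [v(1) + v(7/6) + v(4/3) + ...].
Sum ≈ 1.4833.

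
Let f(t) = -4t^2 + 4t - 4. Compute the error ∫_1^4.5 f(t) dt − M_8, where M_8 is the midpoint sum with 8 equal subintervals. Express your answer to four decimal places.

Exact integral: ∫_1^4.5 f(t) dt ≈ -95.666667.
M_8 ≈ -95.443359.
Error ≈ -95.666667 − (-95.443359) ≈ -0.2233.

-0.2233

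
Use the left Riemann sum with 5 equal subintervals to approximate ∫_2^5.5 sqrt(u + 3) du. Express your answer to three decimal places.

Δu = (5.5 − 2)/5 = 0.7.
Left endpoints: 2, 2.7, 3.4, 4.1, 4.8.
f(2) ≈ 2.236, f(2.7) ≈ 2.387, f(3.4) ≈ 2.530, f(4.1) ≈ 2.665, f(4.8) ≈ 2.793.
Sum = Δu · [f(2) + f(2.7) + f(3.4) + f(4.1) + f(4.8)].
Sum ≈ 8.828.

8.828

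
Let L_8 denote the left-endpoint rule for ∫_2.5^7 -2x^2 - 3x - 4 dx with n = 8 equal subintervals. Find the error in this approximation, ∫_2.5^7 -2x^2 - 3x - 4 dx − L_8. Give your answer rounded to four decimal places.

Exact integral: ∫_2.5^7 f(x) dx = -300.375.
L_8 ≈ -273.005859.
Error ≈ -300.375 − (-273.005859) ≈ -27.3691.

-27.3691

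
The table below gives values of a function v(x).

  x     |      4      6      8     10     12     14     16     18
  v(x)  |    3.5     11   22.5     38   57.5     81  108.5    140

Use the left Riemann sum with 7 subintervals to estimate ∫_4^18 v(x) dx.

Δx = 2.
Sum = 2·[3.5 + 11 + 22.5 + 38 + 57.5 + 81 + 108.5] = 644.

644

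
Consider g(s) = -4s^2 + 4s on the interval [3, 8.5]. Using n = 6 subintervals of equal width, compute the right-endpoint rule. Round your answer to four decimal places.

-765.2894

Δs = (8.5 − 3)/6 = 11/12.
Right endpoints: 47/12, 29/6, 5.75, 20/3, 91/12, 8.5.
g(47/12) = -1645/36, g(29/6) = -667/9, g(5.75) = -109.25, g(20/3) = -1360/9, g(91/12) = -7189/36, g(8.5) = -255.
Sum = Δs · [g(47/12) + g(29/6) + g(5.75) + ...].
Sum ≈ -765.2894.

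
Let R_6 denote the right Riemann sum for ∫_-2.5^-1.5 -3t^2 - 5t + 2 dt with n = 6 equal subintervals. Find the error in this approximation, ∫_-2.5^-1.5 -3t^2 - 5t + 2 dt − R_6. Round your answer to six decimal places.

-0.569444

Exact integral: ∫_-2.5^-1.5 f(t) dt = -0.25.
R_6 ≈ 0.31944444.
Error ≈ -0.25 − 0.31944444 ≈ -0.569444.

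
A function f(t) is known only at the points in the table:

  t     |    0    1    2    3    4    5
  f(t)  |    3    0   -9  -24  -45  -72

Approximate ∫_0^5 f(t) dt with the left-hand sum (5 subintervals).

Δt = 1.
Sum = 1·[3 + 0 + (-9) + (-24) + (-45)] = -75.

-75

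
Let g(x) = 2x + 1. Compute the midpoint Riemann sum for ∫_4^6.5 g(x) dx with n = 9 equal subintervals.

Δx = (6.5 − 4)/9 = 5/18.
Midpoints: 149/36, 53/12, 169/36, 179/36, 5.25, 199/36, 209/36, 73/12, 229/36.
g(149/36) = 167/18, g(53/12) = 59/6, g(169/36) = 187/18, g(179/36) = 197/18, g(5.25) = 11.5, g(199/36) = 217/18, g(209/36) = 227/18, g(73/12) = 79/6, g(229/36) = 247/18.
Sum = Δx · [g(149/36) + g(53/12) + g(169/36) + ...].
Sum = 28.75.

28.75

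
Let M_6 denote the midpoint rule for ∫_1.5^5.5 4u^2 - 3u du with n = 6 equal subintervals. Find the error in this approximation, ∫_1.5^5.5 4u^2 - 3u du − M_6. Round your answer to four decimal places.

Exact integral: ∫_1.5^5.5 f(u) du ≈ 175.333333.
M_6 ≈ 174.740741.
Error ≈ 175.333333 − 174.740741 ≈ 0.5926.

0.5926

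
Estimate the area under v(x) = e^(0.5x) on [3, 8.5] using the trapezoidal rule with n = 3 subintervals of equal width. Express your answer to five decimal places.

Δx = (8.5 − 3)/3 = 11/6.
v(3) ≈ 4.48169, v(29/6) ≈ 11.20844, v(20/3) ≈ 28.03162, v(8.5) ≈ 70.10541.
T_3 = (Δx/2)·[v(x_0) + 2v(x_1) + 2v(x_2) + v(x_3)].
Sum ≈ 140.31162.

140.31162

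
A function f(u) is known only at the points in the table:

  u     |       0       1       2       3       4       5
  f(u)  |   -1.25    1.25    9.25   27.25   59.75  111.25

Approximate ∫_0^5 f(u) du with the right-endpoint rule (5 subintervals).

208.75

Δu = 1.
Sum = 1·[1.25 + 9.25 + 27.25 + 59.75 + 111.25] = 208.75.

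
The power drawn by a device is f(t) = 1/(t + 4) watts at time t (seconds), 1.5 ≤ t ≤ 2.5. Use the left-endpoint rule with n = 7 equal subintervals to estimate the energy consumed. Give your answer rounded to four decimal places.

Δt = (2.5 − 1.5)/7 = 1/7.
Left endpoints: 1.5, 23/14, 25/14, 27/14, 29/14, 31/14, 33/14.
f(1.5) = 2/11, f(23/14) = 14/79, f(25/14) = 14/81, f(27/14) = 14/83, f(29/14) = 14/85, f(31/14) = 14/87, f(33/14) = 14/89.
Sum = Δt · [f(1.5) + f(23/14) + f(25/14) + ...].
Sum ≈ 0.1691.

0.1691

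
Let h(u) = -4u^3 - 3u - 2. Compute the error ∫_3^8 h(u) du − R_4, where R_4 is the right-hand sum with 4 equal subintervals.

Exact integral: ∫_3^8 h(u) du = -4107.5.
R_4 = -5415.3125.
Error = -4107.5 − (-5415.3125) = 1307.8125.

1307.8125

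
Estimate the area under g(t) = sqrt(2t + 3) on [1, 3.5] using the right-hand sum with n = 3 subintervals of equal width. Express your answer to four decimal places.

7.1925

Δt = (3.5 − 1)/3 = 5/6.
Right endpoints: 11/6, 8/3, 3.5.
g(11/6) ≈ 2.5820, g(8/3) ≈ 2.8868, g(3.5) ≈ 3.1623.
Sum = Δt · [g(11/6) + g(8/3) + g(3.5)].
Sum ≈ 7.1925.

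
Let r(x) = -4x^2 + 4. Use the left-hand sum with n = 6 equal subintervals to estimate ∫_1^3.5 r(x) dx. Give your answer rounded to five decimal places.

Δx = (3.5 − 1)/6 = 5/12.
Left endpoints: 1, 17/12, 11/6, 2.25, 8/3, 37/12.
r(1) = 0, r(17/12) = -145/36, r(11/6) = -85/9, r(2.25) = -16.25, r(8/3) = -220/9, r(37/12) = -1225/36.
Sum = Δx · [r(1) + r(17/12) + r(11/6) + ...].
Sum ≈ -36.74769.

-36.74769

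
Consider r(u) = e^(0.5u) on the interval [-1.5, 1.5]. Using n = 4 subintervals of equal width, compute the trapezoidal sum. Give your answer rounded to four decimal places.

3.3277

Δu = (1.5 − (-1.5))/4 = 0.75.
r(-1.5) ≈ 0.4724, r(-0.75) ≈ 0.6873, r(0) ≈ 1.0000, r(0.75) ≈ 1.4550, r(1.5) ≈ 2.1170.
T_4 = (Δu/2)·[r(u_0) + 2r(u_1) + 2r(u_2) + 2r(u_3) + r(u_4)].
Sum ≈ 3.3277.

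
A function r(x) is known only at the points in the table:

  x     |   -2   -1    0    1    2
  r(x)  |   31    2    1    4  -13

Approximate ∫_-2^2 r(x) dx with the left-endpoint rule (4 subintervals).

38

Δx = 1.
Sum = 1·[31 + 2 + 1 + 4] = 38.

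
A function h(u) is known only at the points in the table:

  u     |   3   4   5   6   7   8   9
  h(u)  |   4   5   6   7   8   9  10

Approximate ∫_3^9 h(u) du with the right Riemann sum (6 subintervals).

45

Δu = 1.
Sum = 1·[5 + 6 + 7 + 8 + 9 + 10] = 45.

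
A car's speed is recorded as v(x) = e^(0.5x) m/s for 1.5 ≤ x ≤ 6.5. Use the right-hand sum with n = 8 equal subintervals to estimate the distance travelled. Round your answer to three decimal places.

Δx = (6.5 − 1.5)/8 = 0.625.
Right endpoints: 2.125, 2.75, 3.375, 4, 4.625, 5.25, 5.875, 6.5.
v(2.125) ≈ 2.894, v(2.75) ≈ 3.955, v(3.375) ≈ 5.406, v(4) ≈ 7.389, v(4.625) ≈ 10.100, v(5.25) ≈ 13.805, v(5.875) ≈ 18.869, v(6.5) ≈ 25.790.
Sum = Δx · [v(2.125) + v(2.75) + v(3.375) + ...].
Sum ≈ 55.129.

55.129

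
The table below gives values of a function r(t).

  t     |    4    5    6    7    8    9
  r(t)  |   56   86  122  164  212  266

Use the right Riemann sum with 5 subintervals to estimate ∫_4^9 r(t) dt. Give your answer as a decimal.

Δt = 1.
Sum = 1·[86 + 122 + 164 + 212 + 266] = 850.

850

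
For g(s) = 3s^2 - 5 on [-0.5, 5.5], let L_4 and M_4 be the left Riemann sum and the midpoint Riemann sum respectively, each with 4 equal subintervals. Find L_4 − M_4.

-57.375

L_4 = 75.75.
M_4 = 133.125.
L_4 − M_4 = -57.375.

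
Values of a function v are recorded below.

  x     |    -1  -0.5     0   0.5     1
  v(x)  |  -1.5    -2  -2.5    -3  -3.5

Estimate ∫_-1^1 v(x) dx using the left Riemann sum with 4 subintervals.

-4.5

Δx = 0.5.
Sum = 0.5·[(-1.5) + (-2) + (-2.5) + (-3)] = -4.5.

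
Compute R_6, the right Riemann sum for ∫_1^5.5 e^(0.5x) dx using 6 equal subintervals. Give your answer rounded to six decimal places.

33.562754

Δx = (5.5 − 1)/6 = 0.75.
Right endpoints: 1.75, 2.5, 3.25, 4, 4.75, 5.5.
f(1.75) ≈ 2.398875, f(2.5) ≈ 3.490343, f(3.25) ≈ 5.078419, f(4) ≈ 7.389056, f(4.75) ≈ 10.751013, f(5.5) ≈ 15.642632.
Sum = Δx · [f(1.75) + f(2.5) + f(3.25) + ...].
Sum ≈ 33.562754.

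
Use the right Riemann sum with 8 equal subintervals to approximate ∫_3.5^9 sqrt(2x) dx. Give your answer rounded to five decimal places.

19.82576

Δx = (9 − 3.5)/8 = 0.6875.
Right endpoints: 4.1875, 4.875, 5.5625, 6.25, 6.9375, 7.625, 8.3125, 9.
f(4.1875) ≈ 2.89396, f(4.875) ≈ 3.12250, f(5.5625) ≈ 3.33542, f(6.25) ≈ 3.53553, f(6.9375) ≈ 3.72492, f(7.625) ≈ 3.90512, f(8.3125) ≈ 4.07738, f(9) ≈ 4.24264.
Sum = Δx · [f(4.1875) + f(4.875) + f(5.5625) + ...].
Sum ≈ 19.82576.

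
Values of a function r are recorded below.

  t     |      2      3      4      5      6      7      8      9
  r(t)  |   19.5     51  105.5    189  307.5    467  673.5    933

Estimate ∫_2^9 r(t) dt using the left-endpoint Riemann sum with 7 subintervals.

1813

Δt = 1.
Sum = 1·[19.5 + 51 + 105.5 + 189 + 307.5 + 467 + 673.5] = 1813.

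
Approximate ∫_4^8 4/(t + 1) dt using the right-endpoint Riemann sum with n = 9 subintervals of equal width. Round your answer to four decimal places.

Δt = (8 − 4)/9 = 4/9.
Right endpoints: 40/9, 44/9, 16/3, 52/9, 56/9, 20/3, 64/9, 68/9, 8.
f(40/9) = 36/49, f(44/9) = 36/53, f(16/3) = 12/19, f(52/9) = 36/61, f(56/9) = 36/65, f(20/3) = 12/23, f(64/9) = 36/73, f(68/9) = 36/77, f(8) = 4/9.
Sum = Δt · [f(40/9) + f(44/9) + f(16/3) + ...].
Sum ≈ 2.2740.

2.2740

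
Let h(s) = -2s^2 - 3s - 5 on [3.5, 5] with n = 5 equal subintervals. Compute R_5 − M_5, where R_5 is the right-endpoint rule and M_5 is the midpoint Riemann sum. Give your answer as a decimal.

-4.5675

R_5 = -85.92.
M_5 = -81.3525.
R_5 − M_5 = -4.5675.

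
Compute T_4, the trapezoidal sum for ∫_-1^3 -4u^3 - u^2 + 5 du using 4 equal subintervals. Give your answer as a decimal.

-78

Δu = (3 − (-1))/4 = 1.
f(-1) = 8, f(0) = 5, f(1) = 0, f(2) = -31, f(3) = -112.
T_4 = (Δu/2)·[f(u_0) + 2f(u_1) + 2f(u_2) + 2f(u_3) + f(u_4)].
Sum = -78.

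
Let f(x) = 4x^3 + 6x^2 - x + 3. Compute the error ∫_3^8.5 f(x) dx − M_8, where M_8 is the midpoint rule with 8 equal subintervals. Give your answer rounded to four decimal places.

Exact integral: ∫_3^8.5 f(x) dx = 6298.1875.
M_8 ≈ 6281.939941.
Error ≈ 6298.1875 − 6281.939941 ≈ 16.2476.

16.2476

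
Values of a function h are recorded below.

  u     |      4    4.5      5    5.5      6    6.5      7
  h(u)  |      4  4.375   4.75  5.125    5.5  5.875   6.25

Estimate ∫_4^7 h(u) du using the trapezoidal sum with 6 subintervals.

15.375

Δu = 0.5.
T_6 = (0.5/2)·[4 + 2·4.375 + 2·4.75 + 2·5.125 + 2·5.5 + 2·5.875 + 6.25] = 15.375.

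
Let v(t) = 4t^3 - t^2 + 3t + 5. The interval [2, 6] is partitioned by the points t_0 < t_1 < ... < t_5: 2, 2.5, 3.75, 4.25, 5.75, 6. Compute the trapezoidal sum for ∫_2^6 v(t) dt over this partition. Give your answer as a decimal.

1325.4375

Subinterval widths: 0.5, 1.25, 0.5, 1.5, 0.25.
v(2) = 39, v(2.5) = 68.75, v(3.75) = 213.125, v(4.25) = 306.75, v(5.75) = 749.625, v(6) = 851.
On each subinterval the trapezoid contributes (Δt_i/2)·[v(t_{i-1}) + v(t_i)].
Sum = 1325.4375.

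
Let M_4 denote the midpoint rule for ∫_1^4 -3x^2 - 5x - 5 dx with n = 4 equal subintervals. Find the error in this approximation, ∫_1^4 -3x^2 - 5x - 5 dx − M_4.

Exact integral: ∫_1^4 f(x) dx = -115.5.
M_4 = -115.078125.
Error = -115.5 − (-115.078125) = -0.421875.

-0.421875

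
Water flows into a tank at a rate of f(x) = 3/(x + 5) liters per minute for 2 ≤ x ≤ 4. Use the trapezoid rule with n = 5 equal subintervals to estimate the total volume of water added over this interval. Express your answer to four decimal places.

0.7543

Δx = (4 − 2)/5 = 0.4.
f(2) = 3/7, f(2.4) = 15/37, f(2.8) = 5/13, f(3.2) = 15/41, f(3.6) = 15/43, f(4) = 1/3.
T_5 = (Δx/2)·[f(x_0) + 2f(x_1) + ... + 2f(x_{4}) + f(x_5)].
Sum ≈ 0.7543.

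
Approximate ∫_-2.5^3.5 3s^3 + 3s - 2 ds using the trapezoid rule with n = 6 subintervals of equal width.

Δs = (3.5 − (-2.5))/6 = 1.
f(-2.5) = -56.375, f(-1.5) = -16.625, f(-0.5) = -3.875, f(0.5) = -0.125, f(1.5) = 12.625, f(2.5) = 52.375, f(3.5) = 137.125.
T_6 = (Δs/2)·[f(s_0) + 2f(s_1) + ... + 2f(s_{5}) + f(s_6)].
Sum = 84.75.

84.75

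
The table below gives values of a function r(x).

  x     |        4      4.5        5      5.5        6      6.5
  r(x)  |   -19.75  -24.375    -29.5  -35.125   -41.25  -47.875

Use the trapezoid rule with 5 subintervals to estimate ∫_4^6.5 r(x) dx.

Δx = 0.5.
T_5 = (0.5/2)·[(-19.75) + 2·(-24.375) + 2·(-29.5) + 2·(-35.125) + 2·(-41.25) + (-47.875)] = -82.03125.

-82.03125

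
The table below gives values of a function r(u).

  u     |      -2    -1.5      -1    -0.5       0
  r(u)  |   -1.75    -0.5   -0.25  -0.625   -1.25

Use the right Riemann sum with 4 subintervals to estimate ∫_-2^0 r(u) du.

Δu = 0.5.
Sum = 0.5·[(-0.5) + (-0.25) + (-0.625) + (-1.25)] = -1.3125.

-1.3125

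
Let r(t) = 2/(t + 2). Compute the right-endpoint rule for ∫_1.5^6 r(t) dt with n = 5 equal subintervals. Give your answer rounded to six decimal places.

Δt = (6 − 1.5)/5 = 0.9.
Right endpoints: 2.4, 3.3, 4.2, 5.1, 6.
r(2.4) = 5/11, r(3.3) = 20/53, r(4.2) = 10/31, r(5.1) = 20/71, r(6) = 0.25.
Sum = Δt · [r(2.4) + r(3.3) + r(4.2) + r(5.1) + r(6)].
Sum ≈ 1.517557.

1.517557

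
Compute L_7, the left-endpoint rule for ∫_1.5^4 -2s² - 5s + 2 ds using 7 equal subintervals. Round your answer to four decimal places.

-62.7551

Δs = (4 − 1.5)/7 = 5/14.
Left endpoints: 1.5, 13/7, 31/14, 18/7, 41/14, 23/7, 51/14.
f(1.5) = -10, f(13/7) = -695/49, f(31/14) = -925/49, f(18/7) = -1180/49, f(41/14) = -1460/49, f(23/7) = -1765/49, f(51/14) = -2095/49.
Sum = Δs · [f(1.5) + f(13/7) + f(31/14) + ...].
Sum ≈ -62.7551.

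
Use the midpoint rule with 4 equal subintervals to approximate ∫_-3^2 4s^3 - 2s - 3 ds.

-71.09375

Δs = (2 − (-3))/4 = 1.25.
Midpoints: -2.375, -1.125, 0.125, 1.375.
f(-2.375) = -51.8359375, f(-1.125) = -6.4453125, f(0.125) = -3.2421875, f(1.375) = 4.6484375.
Sum = Δs · [f(-2.375) + f(-1.125) + f(0.125) + f(1.375)].
Sum = -71.09375.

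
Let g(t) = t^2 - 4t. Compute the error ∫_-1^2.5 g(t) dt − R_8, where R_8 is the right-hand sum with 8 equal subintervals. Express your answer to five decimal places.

Exact integral: ∫_-1^2.5 g(t) dt ≈ -4.9583333.
R_8 ≈ -6.7607422.
Error ≈ -4.9583333 − (-6.7607422) ≈ 1.80241.

1.80241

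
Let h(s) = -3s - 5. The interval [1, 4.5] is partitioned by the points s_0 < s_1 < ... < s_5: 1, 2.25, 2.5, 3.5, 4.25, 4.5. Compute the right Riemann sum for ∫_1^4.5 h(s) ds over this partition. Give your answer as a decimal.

-51.25

Subinterval widths: 1.25, 0.25, 1, 0.75, 0.25.
Right endpoints: 2.25, 2.5, 3.5, 4.25, 4.5.
h(2.25) = -11.75, h(2.5) = -12.5, h(3.5) = -15.5, h(4.25) = -17.75, h(4.5) = -18.5.
Sum = Σ Δs_i · h(s_i).
Sum = -51.25.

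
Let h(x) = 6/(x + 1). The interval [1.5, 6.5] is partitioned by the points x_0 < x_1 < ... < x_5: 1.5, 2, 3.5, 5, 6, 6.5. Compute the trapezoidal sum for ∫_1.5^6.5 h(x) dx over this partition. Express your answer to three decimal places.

Subinterval widths: 0.5, 1.5, 1.5, 1, 0.5.
h(1.5) = 2.4, h(2) = 2, h(3.5) = 4/3, h(5) = 1, h(6) = 6/7, h(6.5) = 0.8.
On each subinterval the trapezoid contributes (Δx_i/2)·[h(x_{i-1}) + h(x_i)].
Sum ≈ 6.693.

6.693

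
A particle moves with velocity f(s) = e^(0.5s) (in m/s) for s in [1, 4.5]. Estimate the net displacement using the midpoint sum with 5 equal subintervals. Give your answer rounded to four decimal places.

Δs = (4.5 − 1)/5 = 0.7.
Midpoints: 1.35, 2.05, 2.75, 3.45, 4.15.
f(1.35) ≈ 1.9640, f(2.05) ≈ 2.7871, f(2.75) ≈ 3.9551, f(3.45) ≈ 5.6125, f(4.15) ≈ 7.9645.
Sum = Δs · [f(1.35) + f(2.05) + f(2.75) + f(3.45) + f(4.15)].
Sum ≈ 15.5983.

15.5983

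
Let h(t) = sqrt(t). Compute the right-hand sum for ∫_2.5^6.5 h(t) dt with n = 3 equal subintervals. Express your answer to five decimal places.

Δt = (6.5 − 2.5)/3 = 4/3.
Right endpoints: 23/6, 31/6, 6.5.
h(23/6) ≈ 1.95789, h(31/6) ≈ 2.27303, h(6.5) ≈ 2.54951.
Sum = Δt · [h(23/6) + h(31/6) + h(6.5)].
Sum ≈ 9.04057.

9.04057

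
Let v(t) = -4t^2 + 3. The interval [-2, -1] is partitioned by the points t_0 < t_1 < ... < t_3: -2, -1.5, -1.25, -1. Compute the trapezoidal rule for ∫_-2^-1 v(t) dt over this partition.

Subinterval widths: 0.5, 0.25, 0.25.
v(-2) = -13, v(-1.5) = -6, v(-1.25) = -3.25, v(-1) = -1.
On each subinterval the trapezoid contributes (Δt_i/2)·[v(t_{i-1}) + v(t_i)].
Sum = -6.4375.

-6.4375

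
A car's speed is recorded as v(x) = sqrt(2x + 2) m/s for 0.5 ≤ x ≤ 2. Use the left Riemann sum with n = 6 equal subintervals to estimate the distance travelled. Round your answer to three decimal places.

Δx = (2 − 0.5)/6 = 0.25.
Left endpoints: 0.5, 0.75, 1, 1.25, 1.5, 1.75.
v(0.5) ≈ 1.732, v(0.75) ≈ 1.871, v(1) ≈ 2.000, v(1.25) ≈ 2.121, v(1.5) ≈ 2.236, v(1.75) ≈ 2.345.
Sum = Δx · [v(0.5) + v(0.75) + v(1) + ...].
Sum ≈ 3.076.

3.076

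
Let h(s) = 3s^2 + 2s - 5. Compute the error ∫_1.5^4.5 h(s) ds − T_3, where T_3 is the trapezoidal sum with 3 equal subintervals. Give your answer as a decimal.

Exact integral: ∫_1.5^4.5 h(s) ds = 90.75.
T_3 = 92.25.
Error = 90.75 − 92.25 = -1.5.

-1.5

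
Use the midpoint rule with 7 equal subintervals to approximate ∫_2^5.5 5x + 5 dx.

83.125

Δx = (5.5 − 2)/7 = 0.5.
Midpoints: 2.25, 2.75, 3.25, 3.75, 4.25, 4.75, 5.25.
f(2.25) = 16.25, f(2.75) = 18.75, f(3.25) = 21.25, f(3.75) = 23.75, f(4.25) = 26.25, f(4.75) = 28.75, f(5.25) = 31.25.
Sum = Δx · [f(2.25) + f(2.75) + f(3.25) + ...].
Sum = 83.125.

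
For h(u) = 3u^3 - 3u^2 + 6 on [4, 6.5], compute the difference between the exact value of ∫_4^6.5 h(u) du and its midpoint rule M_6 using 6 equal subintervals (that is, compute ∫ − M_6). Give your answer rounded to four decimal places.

Exact integral: ∫_4^6.5 h(u) du = 951.171875.
M_6 ≈ 949.571398.
Error ≈ 951.171875 − 949.571398 ≈ 1.6005.

1.6005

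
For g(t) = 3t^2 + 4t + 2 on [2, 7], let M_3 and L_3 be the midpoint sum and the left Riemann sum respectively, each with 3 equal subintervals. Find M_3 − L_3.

M_3 ≈ 431.527778.
L_3 ≈ 312.777778.
M_3 − L_3 = 118.75.

118.75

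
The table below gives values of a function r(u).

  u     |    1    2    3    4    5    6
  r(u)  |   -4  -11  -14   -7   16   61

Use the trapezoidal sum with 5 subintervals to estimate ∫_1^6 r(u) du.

Δu = 1.
T_5 = (1/2)·[(-4) + 2·(-11) + 2·(-14) + 2·(-7) + 2·16 + 61] = 12.5.

12.5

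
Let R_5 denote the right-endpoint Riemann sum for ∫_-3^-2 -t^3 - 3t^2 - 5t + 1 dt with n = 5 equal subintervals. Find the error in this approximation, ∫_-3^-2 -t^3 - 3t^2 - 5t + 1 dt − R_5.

Exact integral: ∫_-3^-2 f(t) dt = 10.75.
R_5 = 9.88.
Error = 10.75 − 9.88 = 0.87.

0.87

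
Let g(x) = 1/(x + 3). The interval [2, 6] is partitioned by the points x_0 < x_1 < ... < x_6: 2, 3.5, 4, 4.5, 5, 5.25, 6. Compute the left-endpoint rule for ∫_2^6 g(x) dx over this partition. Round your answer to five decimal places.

Subinterval widths: 1.5, 0.5, 0.5, 0.5, 0.25, 0.75.
Left endpoints: 2, 3.5, 4, 4.5, 5, 5.25.
g(2) = 0.2, g(3.5) = 2/13, g(4) = 1/7, g(4.5) = 2/15, g(5) = 0.125, g(5.25) = 4/33.
Sum = Σ Δx_i · g(x_i).
Sum ≈ 0.63718.

0.63718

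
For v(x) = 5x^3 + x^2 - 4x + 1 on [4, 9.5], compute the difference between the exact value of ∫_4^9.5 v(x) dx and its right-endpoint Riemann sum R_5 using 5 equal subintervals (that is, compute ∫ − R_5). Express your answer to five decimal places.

Exact integral: ∫_4^9.5 v(x) dx ≈ 9982.7864583.
R_5 = 12306.7175.
Error ≈ 9982.7864583 − 12306.7175 ≈ -2323.93104.

-2323.93104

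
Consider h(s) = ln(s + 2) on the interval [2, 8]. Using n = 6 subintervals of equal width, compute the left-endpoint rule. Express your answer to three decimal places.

11.010

Δs = (8 − 2)/6 = 1.
Left endpoints: 2, 3, 4, 5, 6, 7.
h(2) ≈ 1.386, h(3) ≈ 1.609, h(4) ≈ 1.792, h(5) ≈ 1.946, h(6) ≈ 2.079, h(7) ≈ 2.197.
Sum = Δs · [h(2) + h(3) + h(4) + ...].
Sum ≈ 11.010.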